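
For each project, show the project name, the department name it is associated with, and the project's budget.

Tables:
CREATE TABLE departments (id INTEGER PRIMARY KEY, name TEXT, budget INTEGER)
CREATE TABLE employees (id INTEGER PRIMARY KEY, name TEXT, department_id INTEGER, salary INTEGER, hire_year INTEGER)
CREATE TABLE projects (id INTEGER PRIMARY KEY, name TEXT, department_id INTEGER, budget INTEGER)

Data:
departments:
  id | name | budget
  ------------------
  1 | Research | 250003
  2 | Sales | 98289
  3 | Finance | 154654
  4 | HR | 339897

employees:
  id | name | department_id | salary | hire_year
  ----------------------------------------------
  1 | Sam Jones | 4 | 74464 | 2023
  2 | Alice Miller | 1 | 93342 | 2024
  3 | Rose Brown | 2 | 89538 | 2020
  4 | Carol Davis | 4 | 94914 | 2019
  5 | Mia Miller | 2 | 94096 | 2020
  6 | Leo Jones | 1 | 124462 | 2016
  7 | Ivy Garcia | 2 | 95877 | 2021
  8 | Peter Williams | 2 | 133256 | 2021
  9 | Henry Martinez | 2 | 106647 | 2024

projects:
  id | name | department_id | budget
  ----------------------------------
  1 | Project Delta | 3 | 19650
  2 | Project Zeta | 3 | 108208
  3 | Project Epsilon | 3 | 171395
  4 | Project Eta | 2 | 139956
SELECT c.name, p.name AS department, c.budget FROM projects c JOIN departments p ON c.department_id = p.id

Execution result:
name | department | budget
Project Delta | Finance | 19650
Project Zeta | Finance | 108208
Project Epsilon | Finance | 171395
Project Eta | Sales | 139956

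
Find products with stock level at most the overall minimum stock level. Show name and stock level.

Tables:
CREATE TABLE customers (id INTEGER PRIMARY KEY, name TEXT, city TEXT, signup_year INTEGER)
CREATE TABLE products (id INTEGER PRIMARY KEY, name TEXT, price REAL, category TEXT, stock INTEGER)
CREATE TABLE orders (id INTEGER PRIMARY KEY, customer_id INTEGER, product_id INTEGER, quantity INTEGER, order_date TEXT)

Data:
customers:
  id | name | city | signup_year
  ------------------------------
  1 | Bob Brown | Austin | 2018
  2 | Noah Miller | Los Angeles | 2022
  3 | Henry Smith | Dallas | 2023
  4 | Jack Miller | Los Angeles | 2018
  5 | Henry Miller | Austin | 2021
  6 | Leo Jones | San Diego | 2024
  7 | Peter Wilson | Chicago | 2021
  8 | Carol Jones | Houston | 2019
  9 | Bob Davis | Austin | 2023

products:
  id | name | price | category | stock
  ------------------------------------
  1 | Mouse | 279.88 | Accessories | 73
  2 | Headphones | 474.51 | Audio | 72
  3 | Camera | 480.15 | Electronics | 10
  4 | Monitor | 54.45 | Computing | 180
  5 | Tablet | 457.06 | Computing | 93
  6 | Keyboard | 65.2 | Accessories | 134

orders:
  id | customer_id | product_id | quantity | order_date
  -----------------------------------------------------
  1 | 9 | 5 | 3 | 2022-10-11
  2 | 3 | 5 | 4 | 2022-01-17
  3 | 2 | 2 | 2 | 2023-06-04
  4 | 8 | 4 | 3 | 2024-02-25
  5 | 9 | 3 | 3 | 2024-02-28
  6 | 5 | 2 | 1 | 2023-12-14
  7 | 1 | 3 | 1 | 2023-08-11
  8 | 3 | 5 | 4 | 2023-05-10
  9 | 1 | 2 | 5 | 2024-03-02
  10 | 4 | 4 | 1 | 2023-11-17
SELECT name, stock FROM products WHERE stock <= (SELECT MIN(stock) FROM products)

Execution result:
name | stock
Camera | 10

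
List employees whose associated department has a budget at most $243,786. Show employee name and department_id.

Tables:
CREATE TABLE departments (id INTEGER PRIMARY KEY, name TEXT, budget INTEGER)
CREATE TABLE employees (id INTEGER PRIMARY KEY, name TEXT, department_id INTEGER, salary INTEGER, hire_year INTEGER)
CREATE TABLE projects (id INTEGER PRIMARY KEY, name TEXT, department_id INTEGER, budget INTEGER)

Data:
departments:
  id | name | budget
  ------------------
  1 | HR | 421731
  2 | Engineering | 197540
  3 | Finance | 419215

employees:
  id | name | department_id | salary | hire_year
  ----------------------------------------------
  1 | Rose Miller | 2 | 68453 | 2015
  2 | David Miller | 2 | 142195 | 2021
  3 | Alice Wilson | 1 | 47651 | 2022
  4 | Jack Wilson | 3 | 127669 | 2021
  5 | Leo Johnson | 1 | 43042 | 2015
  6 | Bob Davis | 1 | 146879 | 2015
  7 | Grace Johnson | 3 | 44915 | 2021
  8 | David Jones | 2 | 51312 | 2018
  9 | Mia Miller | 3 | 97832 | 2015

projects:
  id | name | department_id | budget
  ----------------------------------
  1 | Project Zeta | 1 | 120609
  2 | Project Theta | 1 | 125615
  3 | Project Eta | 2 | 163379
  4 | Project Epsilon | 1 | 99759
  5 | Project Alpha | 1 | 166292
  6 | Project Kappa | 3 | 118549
SELECT name, department_id FROM employees WHERE department_id IN (SELECT id FROM departments WHERE budget <= 243786)

Execution result:
name | department_id
Rose Miller | 2
David Miller | 2
David Jones | 2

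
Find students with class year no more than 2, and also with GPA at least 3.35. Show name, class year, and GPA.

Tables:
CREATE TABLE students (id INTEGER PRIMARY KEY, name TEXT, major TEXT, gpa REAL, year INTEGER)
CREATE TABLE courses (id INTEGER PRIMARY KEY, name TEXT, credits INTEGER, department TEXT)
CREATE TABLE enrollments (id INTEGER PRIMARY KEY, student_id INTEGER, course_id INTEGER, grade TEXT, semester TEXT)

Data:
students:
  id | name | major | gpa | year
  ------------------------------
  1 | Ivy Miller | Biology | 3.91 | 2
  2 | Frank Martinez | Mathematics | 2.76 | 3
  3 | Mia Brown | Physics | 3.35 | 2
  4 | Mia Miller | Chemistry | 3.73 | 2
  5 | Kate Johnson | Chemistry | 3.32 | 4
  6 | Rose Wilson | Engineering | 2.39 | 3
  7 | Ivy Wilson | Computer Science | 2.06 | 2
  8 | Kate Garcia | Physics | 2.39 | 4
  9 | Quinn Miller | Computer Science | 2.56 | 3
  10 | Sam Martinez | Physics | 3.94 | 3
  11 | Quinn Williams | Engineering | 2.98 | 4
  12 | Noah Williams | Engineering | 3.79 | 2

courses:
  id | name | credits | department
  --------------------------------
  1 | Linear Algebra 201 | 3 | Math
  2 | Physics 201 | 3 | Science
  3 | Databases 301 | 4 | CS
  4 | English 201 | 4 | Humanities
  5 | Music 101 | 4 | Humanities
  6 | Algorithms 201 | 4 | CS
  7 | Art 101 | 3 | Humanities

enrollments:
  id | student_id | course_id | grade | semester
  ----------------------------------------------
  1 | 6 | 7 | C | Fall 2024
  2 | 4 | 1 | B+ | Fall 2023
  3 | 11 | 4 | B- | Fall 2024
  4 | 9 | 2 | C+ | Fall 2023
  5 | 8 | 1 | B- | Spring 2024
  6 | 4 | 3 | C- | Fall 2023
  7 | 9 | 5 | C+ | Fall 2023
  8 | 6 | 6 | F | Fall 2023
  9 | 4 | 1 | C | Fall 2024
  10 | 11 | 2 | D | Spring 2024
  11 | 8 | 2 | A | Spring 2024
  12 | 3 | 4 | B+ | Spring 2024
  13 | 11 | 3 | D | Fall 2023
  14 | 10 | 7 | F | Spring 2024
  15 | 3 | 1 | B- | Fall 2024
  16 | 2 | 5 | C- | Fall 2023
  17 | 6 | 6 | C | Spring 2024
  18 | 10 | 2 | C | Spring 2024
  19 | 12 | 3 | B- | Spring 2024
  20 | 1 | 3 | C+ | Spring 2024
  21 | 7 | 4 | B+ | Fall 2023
SELECT name, year, gpa FROM students WHERE year <= 2 AND gpa >= 3.35

Execution result:
name | year | gpa
Ivy Miller | 2 | 3.91
Mia Brown | 2 | 3.35
Mia Miller | 2 | 3.73
Noah Williams | 2 | 3.79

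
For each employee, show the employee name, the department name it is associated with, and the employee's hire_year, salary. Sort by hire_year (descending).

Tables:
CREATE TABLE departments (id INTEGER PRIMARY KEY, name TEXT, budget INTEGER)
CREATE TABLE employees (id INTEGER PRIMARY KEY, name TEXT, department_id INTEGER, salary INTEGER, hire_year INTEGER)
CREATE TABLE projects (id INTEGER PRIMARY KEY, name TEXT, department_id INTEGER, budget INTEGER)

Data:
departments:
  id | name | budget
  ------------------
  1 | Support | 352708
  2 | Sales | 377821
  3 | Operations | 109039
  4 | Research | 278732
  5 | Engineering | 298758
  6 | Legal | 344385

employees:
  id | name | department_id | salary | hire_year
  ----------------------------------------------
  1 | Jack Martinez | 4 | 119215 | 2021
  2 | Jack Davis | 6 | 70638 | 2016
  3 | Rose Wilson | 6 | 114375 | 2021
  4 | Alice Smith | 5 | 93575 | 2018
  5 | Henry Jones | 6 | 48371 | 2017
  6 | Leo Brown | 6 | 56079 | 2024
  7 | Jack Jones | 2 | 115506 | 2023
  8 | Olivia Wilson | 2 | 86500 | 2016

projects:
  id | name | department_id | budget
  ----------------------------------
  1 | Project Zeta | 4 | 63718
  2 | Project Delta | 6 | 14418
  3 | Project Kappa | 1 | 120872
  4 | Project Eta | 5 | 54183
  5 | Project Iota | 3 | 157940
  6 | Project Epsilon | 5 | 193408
SELECT c.name, p.name AS department, c.hire_year, c.salary FROM employees c JOIN departments p ON c.department_id = p.id ORDER BY c.hire_year DESC

Execution result:
name | department | hire_year | salary
Leo Brown | Legal | 2024 | 56079
Jack Jones | Sales | 2023 | 115506
Jack Martinez | Research | 2021 | 119215
Rose Wilson | Legal | 2021 | 114375
Alice Smith | Engineering | 2018 | 93575
Henry Jones | Legal | 2017 | 48371
Jack Davis | Legal | 2016 | 70638
Olivia Wilson | Sales | 2016 | 86500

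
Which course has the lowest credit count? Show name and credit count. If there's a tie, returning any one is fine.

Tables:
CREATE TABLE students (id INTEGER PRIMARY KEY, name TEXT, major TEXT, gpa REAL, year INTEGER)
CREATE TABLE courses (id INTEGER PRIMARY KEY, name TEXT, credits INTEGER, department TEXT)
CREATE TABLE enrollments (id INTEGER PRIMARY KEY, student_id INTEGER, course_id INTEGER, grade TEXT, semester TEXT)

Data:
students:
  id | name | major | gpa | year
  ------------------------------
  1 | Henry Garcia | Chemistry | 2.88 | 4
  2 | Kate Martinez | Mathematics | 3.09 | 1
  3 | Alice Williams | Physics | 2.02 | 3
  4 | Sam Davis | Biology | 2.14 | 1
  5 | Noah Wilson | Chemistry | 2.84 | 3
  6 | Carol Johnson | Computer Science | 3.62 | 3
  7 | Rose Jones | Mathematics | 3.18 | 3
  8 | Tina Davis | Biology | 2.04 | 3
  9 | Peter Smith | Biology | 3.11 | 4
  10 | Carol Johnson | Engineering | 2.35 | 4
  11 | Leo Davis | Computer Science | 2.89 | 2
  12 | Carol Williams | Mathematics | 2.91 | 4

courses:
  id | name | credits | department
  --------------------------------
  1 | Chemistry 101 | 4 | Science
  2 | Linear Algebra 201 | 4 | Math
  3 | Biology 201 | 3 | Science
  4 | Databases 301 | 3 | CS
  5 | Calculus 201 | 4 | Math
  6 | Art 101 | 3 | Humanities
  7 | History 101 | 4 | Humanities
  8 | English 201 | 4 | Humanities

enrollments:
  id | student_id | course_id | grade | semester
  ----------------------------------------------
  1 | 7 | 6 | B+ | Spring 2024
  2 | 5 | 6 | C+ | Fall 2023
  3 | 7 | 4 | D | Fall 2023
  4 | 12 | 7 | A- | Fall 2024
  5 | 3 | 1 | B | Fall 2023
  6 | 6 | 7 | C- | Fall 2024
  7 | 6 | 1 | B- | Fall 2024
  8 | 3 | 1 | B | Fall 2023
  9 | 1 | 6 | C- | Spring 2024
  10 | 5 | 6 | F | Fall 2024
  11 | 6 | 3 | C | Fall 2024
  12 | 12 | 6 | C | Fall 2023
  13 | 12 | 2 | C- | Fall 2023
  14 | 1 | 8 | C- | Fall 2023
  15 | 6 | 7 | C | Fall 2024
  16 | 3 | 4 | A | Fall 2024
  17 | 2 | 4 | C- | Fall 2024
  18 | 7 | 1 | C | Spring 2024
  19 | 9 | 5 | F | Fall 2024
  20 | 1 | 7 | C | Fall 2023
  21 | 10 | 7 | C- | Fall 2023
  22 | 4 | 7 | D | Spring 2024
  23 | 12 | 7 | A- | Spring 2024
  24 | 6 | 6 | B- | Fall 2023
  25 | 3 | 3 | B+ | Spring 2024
SELECT name, credits FROM courses ORDER BY credits ASC LIMIT 1

Execution result:
name | credits
Biology 201 | 3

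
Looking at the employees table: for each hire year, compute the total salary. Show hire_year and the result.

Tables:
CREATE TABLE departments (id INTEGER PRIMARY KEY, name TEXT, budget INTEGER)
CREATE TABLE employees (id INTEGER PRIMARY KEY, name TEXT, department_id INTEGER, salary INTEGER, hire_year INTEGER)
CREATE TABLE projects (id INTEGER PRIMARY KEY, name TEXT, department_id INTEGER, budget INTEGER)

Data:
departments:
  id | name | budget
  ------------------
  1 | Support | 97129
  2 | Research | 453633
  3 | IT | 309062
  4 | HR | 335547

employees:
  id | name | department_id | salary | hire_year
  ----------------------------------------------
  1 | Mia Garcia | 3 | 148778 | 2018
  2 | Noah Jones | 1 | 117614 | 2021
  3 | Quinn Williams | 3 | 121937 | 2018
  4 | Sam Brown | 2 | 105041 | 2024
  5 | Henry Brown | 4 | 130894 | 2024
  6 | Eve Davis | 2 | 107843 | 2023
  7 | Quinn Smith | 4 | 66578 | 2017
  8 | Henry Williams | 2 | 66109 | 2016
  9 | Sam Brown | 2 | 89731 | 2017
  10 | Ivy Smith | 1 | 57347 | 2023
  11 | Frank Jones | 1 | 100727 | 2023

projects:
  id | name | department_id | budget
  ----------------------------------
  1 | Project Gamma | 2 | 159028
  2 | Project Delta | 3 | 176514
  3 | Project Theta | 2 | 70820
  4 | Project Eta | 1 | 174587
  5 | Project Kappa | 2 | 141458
SELECT hire_year, SUM(salary) AS sum_salary FROM employees GROUP BY hire_year

Execution result:
hire_year | sum_salary
2016 | 66109
2017 | 156309
2018 | 270715
2021 | 117614
2023 | 265917
2024 | 235935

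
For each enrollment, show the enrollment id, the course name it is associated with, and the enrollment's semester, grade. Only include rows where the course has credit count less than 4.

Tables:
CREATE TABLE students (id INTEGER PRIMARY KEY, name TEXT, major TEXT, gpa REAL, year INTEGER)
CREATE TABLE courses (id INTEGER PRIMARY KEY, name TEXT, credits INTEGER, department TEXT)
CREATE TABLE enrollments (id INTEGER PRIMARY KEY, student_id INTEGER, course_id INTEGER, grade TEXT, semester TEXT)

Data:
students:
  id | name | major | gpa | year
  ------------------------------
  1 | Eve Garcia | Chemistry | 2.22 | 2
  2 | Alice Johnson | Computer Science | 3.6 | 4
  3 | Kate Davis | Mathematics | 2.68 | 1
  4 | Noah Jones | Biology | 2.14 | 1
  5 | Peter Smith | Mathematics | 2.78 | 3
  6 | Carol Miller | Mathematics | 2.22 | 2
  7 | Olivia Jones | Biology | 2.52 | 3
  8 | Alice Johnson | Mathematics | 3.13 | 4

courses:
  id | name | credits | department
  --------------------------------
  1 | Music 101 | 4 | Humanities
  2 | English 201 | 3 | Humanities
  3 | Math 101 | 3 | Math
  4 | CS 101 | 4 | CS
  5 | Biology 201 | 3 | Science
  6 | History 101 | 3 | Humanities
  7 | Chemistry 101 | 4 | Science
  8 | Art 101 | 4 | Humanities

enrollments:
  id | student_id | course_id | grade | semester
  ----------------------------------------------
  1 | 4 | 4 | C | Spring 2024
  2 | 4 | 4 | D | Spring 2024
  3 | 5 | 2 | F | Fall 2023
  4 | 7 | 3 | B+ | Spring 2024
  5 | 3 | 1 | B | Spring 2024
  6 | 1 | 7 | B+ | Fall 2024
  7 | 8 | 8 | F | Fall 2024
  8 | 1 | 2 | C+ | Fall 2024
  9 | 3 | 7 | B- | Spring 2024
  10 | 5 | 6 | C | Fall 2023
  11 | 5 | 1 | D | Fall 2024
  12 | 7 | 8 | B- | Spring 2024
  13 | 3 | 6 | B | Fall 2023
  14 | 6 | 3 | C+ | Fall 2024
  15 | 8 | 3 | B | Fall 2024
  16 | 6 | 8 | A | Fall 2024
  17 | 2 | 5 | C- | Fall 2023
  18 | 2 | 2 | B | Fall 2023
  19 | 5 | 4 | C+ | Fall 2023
SELECT c.id, p.name AS course, c.semester, c.grade FROM enrollments c JOIN courses p ON c.course_id = p.id WHERE p.credits < 4

Execution result:
id | course | semester | grade
3 | English 201 | Fall 2023 | F
4 | Math 101 | Spring 2024 | B+
8 | English 201 | Fall 2024 | C+
10 | History 101 | Fall 2023 | C
13 | History 101 | Fall 2023 | B
14 | Math 101 | Fall 2024 | C+
15 | Math 101 | Fall 2024 | B
17 | Biology 201 | Fall 2023 | C-
18 | English 201 | Fall 2023 | B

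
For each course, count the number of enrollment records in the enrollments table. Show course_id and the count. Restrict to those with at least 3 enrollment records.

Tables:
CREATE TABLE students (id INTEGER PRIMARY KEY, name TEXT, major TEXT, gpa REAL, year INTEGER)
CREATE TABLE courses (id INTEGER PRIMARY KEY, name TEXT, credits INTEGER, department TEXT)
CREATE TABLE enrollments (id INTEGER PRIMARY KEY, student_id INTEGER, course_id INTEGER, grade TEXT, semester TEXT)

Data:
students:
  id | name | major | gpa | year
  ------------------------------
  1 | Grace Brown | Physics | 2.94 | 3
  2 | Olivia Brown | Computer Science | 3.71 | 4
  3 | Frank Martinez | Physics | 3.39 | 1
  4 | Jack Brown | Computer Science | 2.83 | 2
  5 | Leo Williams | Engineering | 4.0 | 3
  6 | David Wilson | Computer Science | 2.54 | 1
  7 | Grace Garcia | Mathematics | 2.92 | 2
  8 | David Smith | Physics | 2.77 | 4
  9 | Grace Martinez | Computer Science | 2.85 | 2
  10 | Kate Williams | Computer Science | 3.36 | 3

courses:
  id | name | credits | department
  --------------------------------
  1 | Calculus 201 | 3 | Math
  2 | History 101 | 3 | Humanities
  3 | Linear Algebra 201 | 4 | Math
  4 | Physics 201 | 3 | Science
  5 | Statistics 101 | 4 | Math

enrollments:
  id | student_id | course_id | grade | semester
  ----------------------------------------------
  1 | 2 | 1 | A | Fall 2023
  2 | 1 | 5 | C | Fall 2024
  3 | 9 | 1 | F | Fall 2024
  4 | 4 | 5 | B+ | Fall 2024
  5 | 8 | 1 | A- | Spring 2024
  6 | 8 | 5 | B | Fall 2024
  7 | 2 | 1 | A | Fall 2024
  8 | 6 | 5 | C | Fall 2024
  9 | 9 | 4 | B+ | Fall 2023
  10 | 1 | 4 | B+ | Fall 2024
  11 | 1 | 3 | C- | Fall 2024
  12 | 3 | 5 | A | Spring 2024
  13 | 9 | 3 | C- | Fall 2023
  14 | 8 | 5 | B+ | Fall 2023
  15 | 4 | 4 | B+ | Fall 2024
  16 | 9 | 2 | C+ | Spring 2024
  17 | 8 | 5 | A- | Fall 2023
SELECT course_id, COUNT(*) AS enrollment_count FROM enrollments GROUP BY course_id HAVING COUNT(*) >= 3

Execution result:
course_id | enrollment_count
1 | 4
4 | 3
5 | 7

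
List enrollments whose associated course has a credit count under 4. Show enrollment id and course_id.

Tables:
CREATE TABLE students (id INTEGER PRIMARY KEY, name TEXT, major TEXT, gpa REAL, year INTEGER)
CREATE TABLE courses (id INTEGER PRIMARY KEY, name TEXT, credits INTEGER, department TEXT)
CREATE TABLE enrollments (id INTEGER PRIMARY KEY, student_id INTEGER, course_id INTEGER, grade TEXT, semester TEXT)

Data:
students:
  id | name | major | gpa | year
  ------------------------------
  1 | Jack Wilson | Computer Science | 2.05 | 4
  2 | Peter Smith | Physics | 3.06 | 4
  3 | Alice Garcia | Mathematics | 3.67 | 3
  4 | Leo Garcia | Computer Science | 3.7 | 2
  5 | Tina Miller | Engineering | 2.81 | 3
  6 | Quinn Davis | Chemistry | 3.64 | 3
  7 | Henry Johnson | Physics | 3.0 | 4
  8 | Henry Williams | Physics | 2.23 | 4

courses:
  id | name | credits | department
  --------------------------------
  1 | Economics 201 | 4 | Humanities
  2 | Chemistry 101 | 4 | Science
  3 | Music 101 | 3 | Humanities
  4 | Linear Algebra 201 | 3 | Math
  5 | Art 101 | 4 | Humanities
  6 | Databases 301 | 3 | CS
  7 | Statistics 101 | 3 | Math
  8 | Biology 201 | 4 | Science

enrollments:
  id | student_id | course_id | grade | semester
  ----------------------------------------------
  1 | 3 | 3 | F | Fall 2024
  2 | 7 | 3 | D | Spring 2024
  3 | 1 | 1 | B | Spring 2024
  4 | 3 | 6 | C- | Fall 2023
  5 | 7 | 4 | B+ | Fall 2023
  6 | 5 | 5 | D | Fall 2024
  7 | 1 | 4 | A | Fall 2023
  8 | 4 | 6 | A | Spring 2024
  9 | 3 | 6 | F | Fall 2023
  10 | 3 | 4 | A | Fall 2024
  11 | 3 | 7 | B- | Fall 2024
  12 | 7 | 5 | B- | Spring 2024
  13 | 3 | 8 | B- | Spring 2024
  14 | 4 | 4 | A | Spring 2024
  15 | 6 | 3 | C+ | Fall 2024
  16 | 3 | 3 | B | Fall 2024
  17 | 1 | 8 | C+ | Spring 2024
SELECT id, course_id FROM enrollments WHERE course_id IN (SELECT id FROM courses WHERE credits < 4)

Execution result:
id | course_id
1 | 3
2 | 3
4 | 6
5 | 4
7 | 4
8 | 6
9 | 6
10 | 4
11 | 7
14 | 4
15 | 3
16 | 3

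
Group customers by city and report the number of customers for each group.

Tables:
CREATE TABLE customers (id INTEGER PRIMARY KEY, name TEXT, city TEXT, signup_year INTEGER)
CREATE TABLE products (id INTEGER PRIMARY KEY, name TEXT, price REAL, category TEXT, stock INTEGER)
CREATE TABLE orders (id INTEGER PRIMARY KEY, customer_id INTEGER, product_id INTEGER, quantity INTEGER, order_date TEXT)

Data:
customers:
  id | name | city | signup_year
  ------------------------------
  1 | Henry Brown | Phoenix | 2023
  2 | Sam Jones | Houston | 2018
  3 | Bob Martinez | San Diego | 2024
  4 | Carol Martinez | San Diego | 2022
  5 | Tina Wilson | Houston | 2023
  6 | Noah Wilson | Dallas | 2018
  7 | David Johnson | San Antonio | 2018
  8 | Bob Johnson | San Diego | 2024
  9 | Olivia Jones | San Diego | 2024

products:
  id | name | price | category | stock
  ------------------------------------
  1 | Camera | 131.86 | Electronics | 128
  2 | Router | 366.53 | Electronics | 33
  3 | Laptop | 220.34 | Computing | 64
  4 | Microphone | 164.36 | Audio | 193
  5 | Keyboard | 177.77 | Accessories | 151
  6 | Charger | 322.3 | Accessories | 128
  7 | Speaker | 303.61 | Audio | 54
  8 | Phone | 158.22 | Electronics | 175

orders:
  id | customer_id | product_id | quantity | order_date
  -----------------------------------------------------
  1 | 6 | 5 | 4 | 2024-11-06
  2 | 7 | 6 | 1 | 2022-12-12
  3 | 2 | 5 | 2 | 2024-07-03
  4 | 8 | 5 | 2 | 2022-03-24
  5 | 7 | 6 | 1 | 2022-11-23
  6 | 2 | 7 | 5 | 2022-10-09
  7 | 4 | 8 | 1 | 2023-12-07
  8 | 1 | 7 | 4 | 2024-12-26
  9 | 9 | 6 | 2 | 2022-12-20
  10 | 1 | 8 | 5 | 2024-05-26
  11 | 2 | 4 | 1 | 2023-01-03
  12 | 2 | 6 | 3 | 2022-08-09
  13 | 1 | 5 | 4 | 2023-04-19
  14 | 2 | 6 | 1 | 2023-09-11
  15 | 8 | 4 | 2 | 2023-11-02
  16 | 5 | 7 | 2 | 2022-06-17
SELECT city, COUNT(*) AS n FROM customers GROUP BY city

Execution result:
city | n
Dallas | 1
Houston | 2
Phoenix | 1
San Antonio | 1
San Diego | 4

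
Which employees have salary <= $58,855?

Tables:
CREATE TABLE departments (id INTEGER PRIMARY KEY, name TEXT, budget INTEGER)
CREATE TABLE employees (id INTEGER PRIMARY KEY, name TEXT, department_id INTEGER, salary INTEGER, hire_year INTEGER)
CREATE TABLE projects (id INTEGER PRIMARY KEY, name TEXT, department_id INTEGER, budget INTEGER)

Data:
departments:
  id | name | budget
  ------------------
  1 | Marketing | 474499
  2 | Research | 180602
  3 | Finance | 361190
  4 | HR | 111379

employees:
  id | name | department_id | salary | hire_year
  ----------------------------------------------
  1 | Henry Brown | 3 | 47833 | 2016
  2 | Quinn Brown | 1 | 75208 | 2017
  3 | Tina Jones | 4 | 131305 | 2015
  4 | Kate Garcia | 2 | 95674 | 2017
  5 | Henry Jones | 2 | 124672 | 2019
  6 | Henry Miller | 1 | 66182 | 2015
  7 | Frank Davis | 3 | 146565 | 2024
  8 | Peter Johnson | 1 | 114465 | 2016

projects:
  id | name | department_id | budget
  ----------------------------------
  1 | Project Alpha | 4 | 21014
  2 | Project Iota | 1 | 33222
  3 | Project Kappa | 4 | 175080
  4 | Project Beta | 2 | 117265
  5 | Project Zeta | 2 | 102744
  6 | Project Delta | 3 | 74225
SELECT name, salary FROM employees WHERE salary <= 58855

Execution result:
name | salary
Henry Brown | 47833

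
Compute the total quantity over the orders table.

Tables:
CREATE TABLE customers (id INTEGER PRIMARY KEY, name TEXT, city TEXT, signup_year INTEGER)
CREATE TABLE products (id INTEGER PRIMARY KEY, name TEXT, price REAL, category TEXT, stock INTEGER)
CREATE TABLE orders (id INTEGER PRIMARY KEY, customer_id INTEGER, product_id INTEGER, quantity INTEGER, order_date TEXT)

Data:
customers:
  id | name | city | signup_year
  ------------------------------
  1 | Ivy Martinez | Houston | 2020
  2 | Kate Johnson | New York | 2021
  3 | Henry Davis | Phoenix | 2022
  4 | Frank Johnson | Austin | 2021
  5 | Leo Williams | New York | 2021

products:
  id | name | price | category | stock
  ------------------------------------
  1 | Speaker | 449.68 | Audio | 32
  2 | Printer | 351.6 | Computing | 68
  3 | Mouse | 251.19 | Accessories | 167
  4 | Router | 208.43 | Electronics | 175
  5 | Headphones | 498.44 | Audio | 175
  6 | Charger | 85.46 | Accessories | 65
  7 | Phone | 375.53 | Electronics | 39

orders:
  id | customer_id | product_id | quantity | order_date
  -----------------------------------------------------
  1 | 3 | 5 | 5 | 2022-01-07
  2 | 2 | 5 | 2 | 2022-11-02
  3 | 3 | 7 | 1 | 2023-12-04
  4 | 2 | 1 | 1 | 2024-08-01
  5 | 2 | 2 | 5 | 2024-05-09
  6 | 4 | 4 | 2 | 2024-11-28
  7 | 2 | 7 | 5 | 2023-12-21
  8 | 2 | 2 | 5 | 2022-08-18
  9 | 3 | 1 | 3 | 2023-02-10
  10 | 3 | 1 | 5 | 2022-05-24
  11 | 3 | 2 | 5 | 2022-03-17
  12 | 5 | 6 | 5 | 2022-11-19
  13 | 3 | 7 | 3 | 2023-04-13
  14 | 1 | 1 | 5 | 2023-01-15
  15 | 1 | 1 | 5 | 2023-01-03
SELECT SUM(quantity) FROM orders

Execution result:
57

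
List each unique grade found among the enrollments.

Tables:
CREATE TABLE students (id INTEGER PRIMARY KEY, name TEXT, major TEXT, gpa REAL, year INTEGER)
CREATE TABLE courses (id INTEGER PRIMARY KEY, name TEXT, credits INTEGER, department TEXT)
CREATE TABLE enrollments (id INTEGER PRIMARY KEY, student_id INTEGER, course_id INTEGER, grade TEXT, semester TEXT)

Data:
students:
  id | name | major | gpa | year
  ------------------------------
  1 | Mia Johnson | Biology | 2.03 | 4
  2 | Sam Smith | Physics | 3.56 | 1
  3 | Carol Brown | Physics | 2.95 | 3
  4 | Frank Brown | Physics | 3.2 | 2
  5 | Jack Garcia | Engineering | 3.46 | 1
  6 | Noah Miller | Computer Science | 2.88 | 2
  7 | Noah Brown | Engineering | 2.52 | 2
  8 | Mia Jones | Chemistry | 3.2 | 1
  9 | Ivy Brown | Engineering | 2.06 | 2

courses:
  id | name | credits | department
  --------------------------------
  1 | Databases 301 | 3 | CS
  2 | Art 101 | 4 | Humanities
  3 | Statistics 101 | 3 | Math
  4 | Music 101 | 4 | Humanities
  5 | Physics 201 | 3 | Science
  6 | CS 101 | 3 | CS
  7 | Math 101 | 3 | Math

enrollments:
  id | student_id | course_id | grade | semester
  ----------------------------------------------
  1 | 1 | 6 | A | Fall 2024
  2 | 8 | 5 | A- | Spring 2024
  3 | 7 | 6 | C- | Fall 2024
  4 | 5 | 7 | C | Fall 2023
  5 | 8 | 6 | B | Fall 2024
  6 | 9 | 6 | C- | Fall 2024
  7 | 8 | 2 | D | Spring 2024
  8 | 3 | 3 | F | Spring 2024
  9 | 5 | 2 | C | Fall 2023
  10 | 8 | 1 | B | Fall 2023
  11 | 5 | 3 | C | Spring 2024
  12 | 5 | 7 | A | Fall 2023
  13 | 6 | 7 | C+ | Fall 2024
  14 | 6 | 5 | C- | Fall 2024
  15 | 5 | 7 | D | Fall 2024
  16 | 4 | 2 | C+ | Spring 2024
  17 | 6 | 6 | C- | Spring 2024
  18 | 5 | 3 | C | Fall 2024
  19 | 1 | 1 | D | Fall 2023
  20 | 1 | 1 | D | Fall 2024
SELECT DISTINCT grade FROM enrollments

Execution result:
grade
A
A-
C-
C
B
D
F
C+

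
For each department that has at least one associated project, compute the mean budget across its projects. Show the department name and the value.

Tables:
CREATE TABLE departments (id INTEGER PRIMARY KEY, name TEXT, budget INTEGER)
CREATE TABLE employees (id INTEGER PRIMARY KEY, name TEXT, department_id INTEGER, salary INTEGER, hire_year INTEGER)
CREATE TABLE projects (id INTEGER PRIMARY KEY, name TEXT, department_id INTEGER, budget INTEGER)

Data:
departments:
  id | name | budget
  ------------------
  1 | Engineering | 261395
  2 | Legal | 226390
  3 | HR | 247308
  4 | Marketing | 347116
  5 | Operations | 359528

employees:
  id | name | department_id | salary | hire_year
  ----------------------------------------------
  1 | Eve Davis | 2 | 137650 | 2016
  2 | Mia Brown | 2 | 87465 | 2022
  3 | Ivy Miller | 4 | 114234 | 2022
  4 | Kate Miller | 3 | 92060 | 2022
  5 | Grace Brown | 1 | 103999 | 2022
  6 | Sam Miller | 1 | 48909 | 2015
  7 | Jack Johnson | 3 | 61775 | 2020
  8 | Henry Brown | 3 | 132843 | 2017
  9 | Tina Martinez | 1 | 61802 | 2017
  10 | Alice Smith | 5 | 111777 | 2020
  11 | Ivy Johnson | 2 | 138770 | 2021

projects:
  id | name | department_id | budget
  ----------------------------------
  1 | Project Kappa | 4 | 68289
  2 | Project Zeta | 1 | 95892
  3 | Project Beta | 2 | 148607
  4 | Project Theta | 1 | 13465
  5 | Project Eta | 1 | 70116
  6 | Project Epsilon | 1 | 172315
SELECT p.name, AVG(c.budget) AS avg_budget FROM projects c JOIN departments p ON c.department_id = p.id GROUP BY p.id, p.name

Execution result:
name | avg_budget
Engineering | 87947.00
Legal | 148607.00
Marketing | 68289.00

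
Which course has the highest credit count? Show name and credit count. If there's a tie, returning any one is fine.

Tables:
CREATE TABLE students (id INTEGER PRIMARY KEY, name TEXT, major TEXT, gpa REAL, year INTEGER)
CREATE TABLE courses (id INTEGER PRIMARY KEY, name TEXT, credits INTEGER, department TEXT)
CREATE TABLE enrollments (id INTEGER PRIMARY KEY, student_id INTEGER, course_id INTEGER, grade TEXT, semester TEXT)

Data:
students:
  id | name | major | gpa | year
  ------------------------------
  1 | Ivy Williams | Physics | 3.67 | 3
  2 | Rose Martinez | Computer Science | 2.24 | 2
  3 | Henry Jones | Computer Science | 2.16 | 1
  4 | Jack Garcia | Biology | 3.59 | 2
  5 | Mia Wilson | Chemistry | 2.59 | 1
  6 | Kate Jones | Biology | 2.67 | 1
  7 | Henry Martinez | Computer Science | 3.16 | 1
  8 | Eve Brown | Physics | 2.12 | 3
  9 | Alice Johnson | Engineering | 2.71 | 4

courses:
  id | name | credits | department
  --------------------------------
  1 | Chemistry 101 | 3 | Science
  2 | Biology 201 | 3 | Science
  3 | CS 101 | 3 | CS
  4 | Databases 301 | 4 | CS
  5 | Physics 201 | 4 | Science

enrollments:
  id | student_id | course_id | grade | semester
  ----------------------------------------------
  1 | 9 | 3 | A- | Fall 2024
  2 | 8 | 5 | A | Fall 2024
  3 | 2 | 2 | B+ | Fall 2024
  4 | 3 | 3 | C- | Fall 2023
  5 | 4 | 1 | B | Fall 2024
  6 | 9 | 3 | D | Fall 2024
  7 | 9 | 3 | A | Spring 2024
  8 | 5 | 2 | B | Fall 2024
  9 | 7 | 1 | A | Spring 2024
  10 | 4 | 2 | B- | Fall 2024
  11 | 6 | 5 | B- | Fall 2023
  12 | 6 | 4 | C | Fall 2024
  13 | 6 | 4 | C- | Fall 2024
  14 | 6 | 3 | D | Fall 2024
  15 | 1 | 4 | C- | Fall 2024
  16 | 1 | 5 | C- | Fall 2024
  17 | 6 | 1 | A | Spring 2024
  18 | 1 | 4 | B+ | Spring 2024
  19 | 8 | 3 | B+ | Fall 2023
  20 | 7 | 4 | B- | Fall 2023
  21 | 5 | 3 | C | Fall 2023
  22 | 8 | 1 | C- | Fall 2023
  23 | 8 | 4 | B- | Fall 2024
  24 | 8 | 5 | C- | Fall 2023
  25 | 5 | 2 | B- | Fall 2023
SELECT name, credits FROM courses ORDER BY credits DESC LIMIT 1

Execution result:
name | credits
Databases 301 | 4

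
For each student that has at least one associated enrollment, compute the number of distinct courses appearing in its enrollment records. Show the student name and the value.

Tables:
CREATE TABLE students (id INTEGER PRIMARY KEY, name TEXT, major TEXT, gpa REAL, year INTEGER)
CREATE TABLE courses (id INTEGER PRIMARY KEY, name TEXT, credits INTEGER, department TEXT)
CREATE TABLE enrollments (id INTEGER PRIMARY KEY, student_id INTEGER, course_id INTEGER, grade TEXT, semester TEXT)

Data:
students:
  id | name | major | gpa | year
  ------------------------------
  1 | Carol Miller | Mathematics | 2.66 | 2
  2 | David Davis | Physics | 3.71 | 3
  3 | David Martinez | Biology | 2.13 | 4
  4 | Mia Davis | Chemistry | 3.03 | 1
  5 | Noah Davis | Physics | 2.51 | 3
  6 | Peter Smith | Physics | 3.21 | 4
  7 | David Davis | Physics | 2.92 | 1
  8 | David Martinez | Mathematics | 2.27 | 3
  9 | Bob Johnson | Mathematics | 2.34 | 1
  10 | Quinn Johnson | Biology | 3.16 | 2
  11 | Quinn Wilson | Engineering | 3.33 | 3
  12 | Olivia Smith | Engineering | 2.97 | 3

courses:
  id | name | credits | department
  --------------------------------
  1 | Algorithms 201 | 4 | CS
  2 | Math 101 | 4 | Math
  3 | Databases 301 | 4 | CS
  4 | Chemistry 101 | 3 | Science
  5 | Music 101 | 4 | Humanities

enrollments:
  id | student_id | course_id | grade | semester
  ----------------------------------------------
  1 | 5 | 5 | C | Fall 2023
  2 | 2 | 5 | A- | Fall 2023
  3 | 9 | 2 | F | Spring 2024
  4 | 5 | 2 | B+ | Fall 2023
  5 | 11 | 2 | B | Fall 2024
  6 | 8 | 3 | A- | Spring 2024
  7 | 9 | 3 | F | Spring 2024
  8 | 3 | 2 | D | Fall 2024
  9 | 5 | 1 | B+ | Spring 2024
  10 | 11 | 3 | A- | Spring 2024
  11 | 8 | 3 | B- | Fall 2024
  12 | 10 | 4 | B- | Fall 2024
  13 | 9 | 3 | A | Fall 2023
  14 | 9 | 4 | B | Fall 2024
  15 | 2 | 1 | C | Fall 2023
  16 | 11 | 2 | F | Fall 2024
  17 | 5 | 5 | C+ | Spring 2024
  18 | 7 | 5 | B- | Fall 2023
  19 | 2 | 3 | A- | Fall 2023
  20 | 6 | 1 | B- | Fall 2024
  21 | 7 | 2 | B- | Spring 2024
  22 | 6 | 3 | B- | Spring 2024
SELECT p.name, COUNT(DISTINCT c.course_id) AS distinct_course_count FROM enrollments c JOIN students p ON c.student_id = p.id GROUP BY p.id, p.name

Execution result:
name | distinct_course_count
David Davis | 3
David Martinez | 1
Noah Davis | 3
Peter Smith | 2
David Davis | 2
David Martinez | 1
Bob Johnson | 3
Quinn Johnson | 1
Quinn Wilson | 2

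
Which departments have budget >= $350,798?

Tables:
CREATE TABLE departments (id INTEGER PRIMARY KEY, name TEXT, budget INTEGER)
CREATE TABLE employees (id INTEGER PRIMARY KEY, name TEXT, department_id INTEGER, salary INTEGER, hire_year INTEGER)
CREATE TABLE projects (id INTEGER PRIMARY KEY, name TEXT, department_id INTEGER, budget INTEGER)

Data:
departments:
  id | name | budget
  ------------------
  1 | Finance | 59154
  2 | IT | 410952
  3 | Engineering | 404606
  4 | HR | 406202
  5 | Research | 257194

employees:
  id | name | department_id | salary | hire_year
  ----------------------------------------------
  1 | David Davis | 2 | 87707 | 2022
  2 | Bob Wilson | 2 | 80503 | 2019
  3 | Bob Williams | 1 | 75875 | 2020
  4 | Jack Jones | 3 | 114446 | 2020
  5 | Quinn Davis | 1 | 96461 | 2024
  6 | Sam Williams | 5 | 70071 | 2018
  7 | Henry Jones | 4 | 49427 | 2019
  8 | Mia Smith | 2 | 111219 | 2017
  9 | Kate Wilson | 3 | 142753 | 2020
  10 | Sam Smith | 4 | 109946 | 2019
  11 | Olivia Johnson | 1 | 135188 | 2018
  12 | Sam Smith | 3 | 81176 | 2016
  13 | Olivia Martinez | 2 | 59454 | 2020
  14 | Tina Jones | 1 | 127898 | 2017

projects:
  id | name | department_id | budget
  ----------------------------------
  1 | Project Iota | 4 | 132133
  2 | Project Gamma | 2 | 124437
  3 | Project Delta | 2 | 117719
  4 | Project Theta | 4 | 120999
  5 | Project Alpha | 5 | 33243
SELECT name, budget FROM departments WHERE budget >= 350798

Execution result:
name | budget
IT | 410952
Engineering | 404606
HR | 406202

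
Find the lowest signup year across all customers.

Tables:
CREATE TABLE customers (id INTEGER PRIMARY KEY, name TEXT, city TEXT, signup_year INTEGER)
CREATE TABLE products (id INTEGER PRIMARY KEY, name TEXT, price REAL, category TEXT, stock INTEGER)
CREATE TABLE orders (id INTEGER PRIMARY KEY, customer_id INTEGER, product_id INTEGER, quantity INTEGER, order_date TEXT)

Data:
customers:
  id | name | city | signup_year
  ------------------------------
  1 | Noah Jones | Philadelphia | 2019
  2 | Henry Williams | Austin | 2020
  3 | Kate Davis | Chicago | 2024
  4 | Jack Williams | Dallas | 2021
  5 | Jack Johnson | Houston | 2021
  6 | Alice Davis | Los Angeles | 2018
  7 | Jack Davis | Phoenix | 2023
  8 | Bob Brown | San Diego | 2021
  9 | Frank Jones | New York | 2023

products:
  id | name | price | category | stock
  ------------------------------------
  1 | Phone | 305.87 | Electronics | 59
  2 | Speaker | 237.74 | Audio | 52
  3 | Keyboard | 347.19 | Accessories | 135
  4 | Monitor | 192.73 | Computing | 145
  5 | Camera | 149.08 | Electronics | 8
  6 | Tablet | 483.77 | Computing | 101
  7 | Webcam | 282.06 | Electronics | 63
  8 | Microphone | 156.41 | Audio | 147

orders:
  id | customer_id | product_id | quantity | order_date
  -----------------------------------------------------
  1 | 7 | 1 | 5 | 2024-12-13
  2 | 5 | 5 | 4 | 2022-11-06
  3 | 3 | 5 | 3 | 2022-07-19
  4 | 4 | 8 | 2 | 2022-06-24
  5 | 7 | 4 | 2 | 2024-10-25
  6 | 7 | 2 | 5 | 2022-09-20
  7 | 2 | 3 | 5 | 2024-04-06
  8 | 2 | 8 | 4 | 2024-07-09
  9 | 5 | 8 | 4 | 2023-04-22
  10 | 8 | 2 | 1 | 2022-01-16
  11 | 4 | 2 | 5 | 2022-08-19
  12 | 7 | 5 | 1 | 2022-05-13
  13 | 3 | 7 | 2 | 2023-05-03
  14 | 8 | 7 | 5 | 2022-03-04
SELECT MIN(signup_year) FROM customers

Execution result:
2018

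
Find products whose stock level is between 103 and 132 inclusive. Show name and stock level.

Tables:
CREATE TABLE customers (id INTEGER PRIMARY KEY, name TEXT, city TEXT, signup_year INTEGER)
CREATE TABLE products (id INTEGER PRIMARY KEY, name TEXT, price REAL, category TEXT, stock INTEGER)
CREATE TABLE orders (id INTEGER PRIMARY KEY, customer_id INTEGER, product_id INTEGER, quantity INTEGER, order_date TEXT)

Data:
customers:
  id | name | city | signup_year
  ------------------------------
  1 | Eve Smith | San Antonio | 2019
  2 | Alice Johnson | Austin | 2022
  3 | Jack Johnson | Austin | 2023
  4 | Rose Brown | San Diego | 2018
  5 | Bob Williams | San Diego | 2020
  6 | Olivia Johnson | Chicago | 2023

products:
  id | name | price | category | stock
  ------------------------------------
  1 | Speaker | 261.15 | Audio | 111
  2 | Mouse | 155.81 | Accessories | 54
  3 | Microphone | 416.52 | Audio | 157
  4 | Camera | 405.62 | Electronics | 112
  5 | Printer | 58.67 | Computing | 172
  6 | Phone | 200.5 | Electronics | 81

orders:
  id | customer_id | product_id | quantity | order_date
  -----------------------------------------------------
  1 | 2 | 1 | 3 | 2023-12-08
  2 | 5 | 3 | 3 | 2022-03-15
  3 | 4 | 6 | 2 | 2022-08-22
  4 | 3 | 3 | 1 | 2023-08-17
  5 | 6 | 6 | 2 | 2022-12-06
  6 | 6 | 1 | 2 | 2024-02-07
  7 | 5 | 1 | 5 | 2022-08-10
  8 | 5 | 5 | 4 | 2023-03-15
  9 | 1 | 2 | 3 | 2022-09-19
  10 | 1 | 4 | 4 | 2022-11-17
SELECT name, stock FROM products WHERE stock BETWEEN 103 AND 132

Execution result:
name | stock
Speaker | 111
Camera | 112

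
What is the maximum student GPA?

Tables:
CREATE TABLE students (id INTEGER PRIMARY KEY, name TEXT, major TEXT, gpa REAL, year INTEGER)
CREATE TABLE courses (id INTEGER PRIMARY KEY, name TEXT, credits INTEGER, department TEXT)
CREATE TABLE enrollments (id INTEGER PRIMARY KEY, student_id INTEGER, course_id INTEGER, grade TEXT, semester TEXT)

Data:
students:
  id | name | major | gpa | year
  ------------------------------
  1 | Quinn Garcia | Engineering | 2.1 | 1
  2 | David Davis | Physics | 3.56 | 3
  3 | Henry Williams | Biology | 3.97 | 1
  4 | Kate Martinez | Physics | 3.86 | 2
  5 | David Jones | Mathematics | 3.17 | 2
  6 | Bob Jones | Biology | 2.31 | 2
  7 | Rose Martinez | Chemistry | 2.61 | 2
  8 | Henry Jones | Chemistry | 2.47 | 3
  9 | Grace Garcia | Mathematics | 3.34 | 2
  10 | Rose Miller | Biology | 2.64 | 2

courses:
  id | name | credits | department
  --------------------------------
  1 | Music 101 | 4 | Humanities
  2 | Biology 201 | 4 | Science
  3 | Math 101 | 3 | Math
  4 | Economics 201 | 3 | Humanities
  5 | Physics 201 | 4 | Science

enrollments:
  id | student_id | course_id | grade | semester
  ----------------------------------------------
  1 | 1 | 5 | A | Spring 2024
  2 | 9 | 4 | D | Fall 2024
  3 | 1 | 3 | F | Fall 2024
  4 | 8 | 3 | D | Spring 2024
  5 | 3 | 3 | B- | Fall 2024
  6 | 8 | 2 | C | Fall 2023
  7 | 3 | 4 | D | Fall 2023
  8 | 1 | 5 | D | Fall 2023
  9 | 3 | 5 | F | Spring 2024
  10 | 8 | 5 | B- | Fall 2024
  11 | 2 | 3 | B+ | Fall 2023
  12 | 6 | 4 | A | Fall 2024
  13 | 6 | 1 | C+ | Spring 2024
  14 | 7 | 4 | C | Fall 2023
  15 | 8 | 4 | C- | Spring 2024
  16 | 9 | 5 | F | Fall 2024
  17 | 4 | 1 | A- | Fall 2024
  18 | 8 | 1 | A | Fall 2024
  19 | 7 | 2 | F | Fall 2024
SELECT MAX(gpa) FROM students

Execution result:
3.97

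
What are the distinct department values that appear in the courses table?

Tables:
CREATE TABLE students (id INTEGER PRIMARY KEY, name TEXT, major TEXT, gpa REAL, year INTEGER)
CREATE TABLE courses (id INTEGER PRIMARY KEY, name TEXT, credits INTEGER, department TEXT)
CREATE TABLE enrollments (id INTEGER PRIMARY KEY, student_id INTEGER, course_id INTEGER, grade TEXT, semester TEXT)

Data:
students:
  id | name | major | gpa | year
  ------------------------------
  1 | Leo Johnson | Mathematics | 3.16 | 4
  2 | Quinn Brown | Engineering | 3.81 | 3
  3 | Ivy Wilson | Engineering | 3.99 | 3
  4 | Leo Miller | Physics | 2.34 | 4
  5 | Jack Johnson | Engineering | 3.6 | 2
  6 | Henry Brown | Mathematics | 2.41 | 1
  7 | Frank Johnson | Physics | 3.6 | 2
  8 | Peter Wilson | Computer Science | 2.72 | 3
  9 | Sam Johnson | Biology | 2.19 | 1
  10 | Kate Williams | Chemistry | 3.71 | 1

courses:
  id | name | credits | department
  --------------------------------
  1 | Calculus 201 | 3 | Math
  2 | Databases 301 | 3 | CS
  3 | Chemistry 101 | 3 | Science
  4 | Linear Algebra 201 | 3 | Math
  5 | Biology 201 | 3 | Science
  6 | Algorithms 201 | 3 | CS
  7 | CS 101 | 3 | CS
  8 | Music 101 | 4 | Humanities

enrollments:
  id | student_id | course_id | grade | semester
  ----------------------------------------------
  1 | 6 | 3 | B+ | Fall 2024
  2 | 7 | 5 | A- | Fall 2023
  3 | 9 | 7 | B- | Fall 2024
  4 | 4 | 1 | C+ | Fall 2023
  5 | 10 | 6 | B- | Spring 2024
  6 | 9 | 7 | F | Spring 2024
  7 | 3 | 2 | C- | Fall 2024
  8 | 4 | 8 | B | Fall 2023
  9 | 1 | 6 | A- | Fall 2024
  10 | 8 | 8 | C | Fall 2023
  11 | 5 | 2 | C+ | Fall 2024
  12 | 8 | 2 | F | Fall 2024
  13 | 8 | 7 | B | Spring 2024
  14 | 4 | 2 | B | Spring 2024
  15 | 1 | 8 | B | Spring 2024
SELECT DISTINCT department FROM courses

Execution result:
department
Math
CS
Science
Humanities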